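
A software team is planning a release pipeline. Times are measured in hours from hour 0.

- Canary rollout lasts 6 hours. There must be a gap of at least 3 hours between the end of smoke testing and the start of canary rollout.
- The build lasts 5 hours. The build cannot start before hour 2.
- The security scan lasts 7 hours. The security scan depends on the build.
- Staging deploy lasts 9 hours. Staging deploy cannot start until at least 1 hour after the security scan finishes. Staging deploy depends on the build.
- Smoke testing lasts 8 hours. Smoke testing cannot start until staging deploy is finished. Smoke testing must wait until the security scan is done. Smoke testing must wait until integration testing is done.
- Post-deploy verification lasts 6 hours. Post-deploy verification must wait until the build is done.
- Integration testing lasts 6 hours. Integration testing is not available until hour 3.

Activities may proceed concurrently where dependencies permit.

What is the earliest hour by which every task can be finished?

41

Integration testing waits on its own release at hour 3, so it starts at hour 3 and finishes at 3 + 6 = hour 9.
After its own release at hour 2, the build can start at hour 2 and finishes at hour 7.
Post-deploy verification waits on the build (finishes hour 7), so it starts at hour 7 and finishes at 7 + 6 = hour 13.
The security scan cannot begin until the build (finishes hour 7). It runs from hour 7 to 7 + 7 = hour 14.
For staging deploy: the security scan (finishes hour 14, plus 1-hour gap → hour 15); the build (finishes hour 7). Taking the maximum gives a start of hour 15, and it finishes at 15 + 9 = hour 24.
Smoke testing has to wait for staging deploy (finishes hour 24); the security scan (finishes hour 14); integration testing (finishes hour 9). The latest of these is hour 24, so smoke testing runs hour 24 to 24 + 8 = hour 32.
Canary rollout cannot begin until smoke testing (finishes hour 32, plus 3-hour gap → hour 35). It runs from hour 35 to 35 + 6 = hour 41.
All tasks are finished once the last one completes. Finish times: The build at 7, Integration testing at 9, The security scan at 14, Staging deploy at 24, Smoke testing at 32, Canary rollout at 41, Post-deploy verification at 13. The latest is hour 41.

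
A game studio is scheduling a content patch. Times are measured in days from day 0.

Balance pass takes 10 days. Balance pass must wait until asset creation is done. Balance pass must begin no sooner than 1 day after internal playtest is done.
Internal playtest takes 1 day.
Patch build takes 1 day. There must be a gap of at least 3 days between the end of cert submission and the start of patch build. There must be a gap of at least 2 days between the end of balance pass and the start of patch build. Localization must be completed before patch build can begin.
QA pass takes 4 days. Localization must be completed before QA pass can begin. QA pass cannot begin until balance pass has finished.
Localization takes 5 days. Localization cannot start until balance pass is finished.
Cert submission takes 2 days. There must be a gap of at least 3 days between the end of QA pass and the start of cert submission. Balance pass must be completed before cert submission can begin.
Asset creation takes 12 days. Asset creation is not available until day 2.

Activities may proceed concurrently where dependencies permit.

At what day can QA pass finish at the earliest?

Internal playtest has no prerequisites, so it starts at day 0 and finishes at day 1.
After its own release at day 2, asset creation can start at day 2 and finishes at day 14.
Balance pass cannot start until asset creation (finishes day 14); internal playtest (finishes day 1, plus 1-day gap → day 2). The controlling bound is day 14, so balance pass finishes at 14 + 10 = day 24.
After balance pass (finishes day 24), localization can start at day 24 and finishes at day 29.
QA pass needs all of localization (finishes day 29); balance pass (finishes day 24). That puts its earliest start at day 29; it finishes at 29 + 4 = day 33.

33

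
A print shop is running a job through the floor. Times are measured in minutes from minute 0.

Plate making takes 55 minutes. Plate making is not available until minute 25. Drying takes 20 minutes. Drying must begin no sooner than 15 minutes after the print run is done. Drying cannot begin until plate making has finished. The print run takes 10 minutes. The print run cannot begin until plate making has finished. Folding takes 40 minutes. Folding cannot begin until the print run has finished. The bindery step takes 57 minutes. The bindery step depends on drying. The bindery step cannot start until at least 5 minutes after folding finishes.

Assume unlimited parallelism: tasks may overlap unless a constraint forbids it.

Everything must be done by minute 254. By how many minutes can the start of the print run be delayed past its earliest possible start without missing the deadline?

62

Plate making waits on its own release at minute 25, so it starts at minute 25 and finishes at 25 + 55 = minute 80.
After plate making (finishes minute 80), the print run can start at minute 80 and finishes at minute 90.

Working backward from the deadline:
Nothing follows the bindery step; the deadline of minute 254 is its only limit. It must start by 254 − 57 = minute 197.
Drying has to be done before the bindery step (must start by minute 197). That means finishing by minute 197, i.e. starting by 197 − 20 = minute 177.
Folding has to be done before the bindery step (must start by minute 197, minus 5-minute gap → minute 192). That means finishing by minute 192, i.e. starting by 192 − 40 = minute 152.
The print run must finish in time for drying (must start by minute 177, minus 15-minute gap → minute 162); folding (must start by minute 152). The tightest is minute 152, so the print run must start by 152 − 10 = minute 142.
So the print run can start as early as minute 80 and as late as minute 142, giving 142 − 80 = 62 minutes of slack.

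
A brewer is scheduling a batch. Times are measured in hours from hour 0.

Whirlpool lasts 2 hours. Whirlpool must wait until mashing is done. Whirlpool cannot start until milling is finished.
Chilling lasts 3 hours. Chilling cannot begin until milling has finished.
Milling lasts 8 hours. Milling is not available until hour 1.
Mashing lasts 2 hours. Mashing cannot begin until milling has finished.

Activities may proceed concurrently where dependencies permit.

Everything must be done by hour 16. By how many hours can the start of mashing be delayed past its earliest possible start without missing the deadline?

3

After its own release at hour 1, milling can start at hour 1 and finishes at hour 9.
After milling (finishes hour 9), mashing can start at hour 9 and finishes at hour 11.

Working backward from the deadline:
Whirlpool must finish by hour 16; it takes 2 hours, so it must start by 16 − 2 = hour 14.
Mashing has to be done before whirlpool (must start by hour 14). That means finishing by hour 14, i.e. starting by 14 − 2 = hour 12.
So mashing can start as early as hour 9 and as late as hour 12, giving 12 − 9 = 3 hours of slack.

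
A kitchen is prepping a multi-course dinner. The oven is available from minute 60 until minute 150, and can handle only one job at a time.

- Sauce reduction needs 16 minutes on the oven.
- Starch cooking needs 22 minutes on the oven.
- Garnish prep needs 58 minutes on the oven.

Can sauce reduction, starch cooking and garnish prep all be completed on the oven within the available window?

The oven window is 150 − 60 = 90 minutes.
Running back to back, the jobs need 16 + 22 + 58 = 96 minutes on the oven.
Since 96 > 90, they cannot all fit.

No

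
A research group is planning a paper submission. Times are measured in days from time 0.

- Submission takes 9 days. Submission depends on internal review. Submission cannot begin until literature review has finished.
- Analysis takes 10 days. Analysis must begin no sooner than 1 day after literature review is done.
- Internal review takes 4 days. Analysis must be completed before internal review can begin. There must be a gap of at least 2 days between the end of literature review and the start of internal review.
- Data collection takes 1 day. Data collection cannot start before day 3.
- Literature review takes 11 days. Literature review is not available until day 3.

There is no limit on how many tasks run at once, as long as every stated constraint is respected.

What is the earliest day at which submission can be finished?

38

Literature review waits on its own release at day 3, so it starts at day 3 and finishes at 3 + 11 = day 14.
After literature review (finishes day 14, plus 1-day gap → day 15), analysis can start at day 15 and finishes at day 25.
Internal review has to wait for analysis (finishes day 25); literature review (finishes day 14, plus 2-day gap → day 16). The latest of these is day 25, so internal review runs day 25 to 25 + 4 = day 29.
For submission: internal review (finishes day 29); literature review (finishes day 14). Taking the maximum gives a start of day 29, and it finishes at 29 + 9 = day 38.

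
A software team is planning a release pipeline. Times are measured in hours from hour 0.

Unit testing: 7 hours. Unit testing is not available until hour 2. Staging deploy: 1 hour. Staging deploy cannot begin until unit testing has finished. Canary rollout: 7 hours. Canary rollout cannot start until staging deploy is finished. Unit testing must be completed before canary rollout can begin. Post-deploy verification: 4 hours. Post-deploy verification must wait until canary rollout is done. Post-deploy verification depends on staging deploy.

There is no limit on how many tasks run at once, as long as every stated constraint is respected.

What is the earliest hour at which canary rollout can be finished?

17

Unit testing cannot begin until its own release at hour 2. It runs from hour 2 to 2 + 7 = hour 9.
Staging deploy cannot begin until unit testing (finishes hour 9). It runs from hour 9 to 9 + 1 = hour 10.
Canary rollout cannot start until staging deploy (finishes hour 10); unit testing (finishes hour 9). The controlling bound is hour 10, so canary rollout finishes at 10 + 7 = hour 17.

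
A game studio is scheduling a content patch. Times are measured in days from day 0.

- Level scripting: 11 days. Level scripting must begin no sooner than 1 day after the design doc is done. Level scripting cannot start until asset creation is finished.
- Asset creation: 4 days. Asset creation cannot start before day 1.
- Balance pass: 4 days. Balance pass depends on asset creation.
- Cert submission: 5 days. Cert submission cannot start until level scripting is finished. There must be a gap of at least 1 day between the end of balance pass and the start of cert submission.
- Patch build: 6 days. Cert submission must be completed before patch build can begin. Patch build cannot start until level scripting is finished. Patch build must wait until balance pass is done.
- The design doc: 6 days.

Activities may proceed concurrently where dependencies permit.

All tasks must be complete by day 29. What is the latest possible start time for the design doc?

0

Patch build must finish by day 29; it takes 6 days, so it must start by 29 − 6 = day 23.
Since patch build (must start by day 23) depends on it, cert submission must finish by day 23. Backing off its 5-day duration gives a latest start of day 18.
For level scripting: cert submission (must start by day 18); patch build (must start by day 23). The most restrictive is day 18; with an 11-day duration, level scripting must start by day 7.
The design doc must finish before level scripting (must start by day 7, minus 1-day gap → day 6). With a 6-day duration, the design doc must start by 6 − 6 = day 0.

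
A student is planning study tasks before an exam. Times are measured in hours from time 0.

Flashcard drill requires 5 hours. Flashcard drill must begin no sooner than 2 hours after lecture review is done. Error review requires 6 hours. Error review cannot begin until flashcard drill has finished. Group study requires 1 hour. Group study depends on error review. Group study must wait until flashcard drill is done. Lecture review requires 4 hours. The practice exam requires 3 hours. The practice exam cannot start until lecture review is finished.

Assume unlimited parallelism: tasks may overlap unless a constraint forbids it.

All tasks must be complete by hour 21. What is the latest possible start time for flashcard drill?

Group study has no dependents, so it just needs to finish by hour 21. Starting by 21 − 1 = hour 20 achieves that.
Error review has to be done before group study (must start by hour 20). That means finishing by hour 20, i.e. starting by 20 − 6 = hour 14.
Flashcard drill has several dependents: error review (must start by hour 14); group study (must start by hour 20). The earliest of those limits is hour 14, so flashcard drill must start by 14 − 5 = hour 9.

9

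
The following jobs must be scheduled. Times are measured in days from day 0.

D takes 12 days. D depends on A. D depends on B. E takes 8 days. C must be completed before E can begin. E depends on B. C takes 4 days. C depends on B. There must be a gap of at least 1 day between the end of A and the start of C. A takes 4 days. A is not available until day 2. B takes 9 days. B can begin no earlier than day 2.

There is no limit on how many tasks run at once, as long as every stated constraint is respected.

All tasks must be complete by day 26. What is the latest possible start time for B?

To finish by day 26, E (duration 8) must start no later than day 18.
Since E (must start by day 18) depends on it, C must finish by day 18. Backing off its 4-day duration gives a latest start of day 14.
Nothing follows D; the deadline of day 26 is its only limit. It must start by 26 − 12 = day 14.
B must finish in time for C (must start by day 14); D (must start by day 14); E (must start by day 18). The tightest is day 14, so B must start by 14 − 9 = day 5.

5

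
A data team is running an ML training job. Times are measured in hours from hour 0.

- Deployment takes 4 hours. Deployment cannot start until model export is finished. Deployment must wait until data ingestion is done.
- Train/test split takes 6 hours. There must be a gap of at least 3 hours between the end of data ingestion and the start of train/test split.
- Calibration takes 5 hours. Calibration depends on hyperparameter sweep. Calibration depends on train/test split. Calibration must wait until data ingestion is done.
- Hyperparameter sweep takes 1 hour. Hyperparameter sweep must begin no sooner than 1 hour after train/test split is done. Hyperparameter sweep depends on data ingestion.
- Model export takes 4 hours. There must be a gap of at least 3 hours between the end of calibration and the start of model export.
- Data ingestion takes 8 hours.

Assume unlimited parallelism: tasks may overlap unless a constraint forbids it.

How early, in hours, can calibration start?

Data ingestion can start immediately at hour 0; it finishes at hour 8.
Train/test split waits on data ingestion (finishes hour 8, plus 3-hour gap → hour 11), so it starts at hour 11 and finishes at 11 + 6 = hour 17.
For hyperparameter sweep: train/test split (finishes hour 17, plus 1-hour gap → hour 18); data ingestion (finishes hour 8). Taking the maximum gives a start of hour 18, and it finishes at 18 + 1 = hour 19.
Calibration waits on hyperparameter sweep (finishes hour 19); train/test split (finishes hour 17); data ingestion (finishes hour 8). The latest of these is hour 19, which is the earliest calibration can start.

19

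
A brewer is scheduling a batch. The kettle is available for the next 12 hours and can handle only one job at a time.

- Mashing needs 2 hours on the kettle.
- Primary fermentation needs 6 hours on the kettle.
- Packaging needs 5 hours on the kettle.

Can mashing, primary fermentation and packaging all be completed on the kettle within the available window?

Running back to back, the jobs need 2 + 6 + 5 = 13 hours on the kettle.
Since 13 > 12, they cannot all fit.

No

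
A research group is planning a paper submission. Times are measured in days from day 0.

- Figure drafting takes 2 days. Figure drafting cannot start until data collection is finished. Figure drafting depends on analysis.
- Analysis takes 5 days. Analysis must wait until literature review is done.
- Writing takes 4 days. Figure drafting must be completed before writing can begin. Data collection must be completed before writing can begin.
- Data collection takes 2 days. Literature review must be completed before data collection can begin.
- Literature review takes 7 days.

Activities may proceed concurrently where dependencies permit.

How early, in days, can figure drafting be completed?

Nothing blocks literature review, so it runs from day 0 to day 7.
After literature review (finishes day 7), analysis can start at day 7 and finishes at day 12.
Data collection cannot begin until literature review (finishes day 7). It runs from day 7 to 7 + 2 = day 9.
Figure drafting needs all of data collection (finishes day 9); analysis (finishes day 12). That puts its earliest start at day 12; it finishes at 12 + 2 = day 14.

14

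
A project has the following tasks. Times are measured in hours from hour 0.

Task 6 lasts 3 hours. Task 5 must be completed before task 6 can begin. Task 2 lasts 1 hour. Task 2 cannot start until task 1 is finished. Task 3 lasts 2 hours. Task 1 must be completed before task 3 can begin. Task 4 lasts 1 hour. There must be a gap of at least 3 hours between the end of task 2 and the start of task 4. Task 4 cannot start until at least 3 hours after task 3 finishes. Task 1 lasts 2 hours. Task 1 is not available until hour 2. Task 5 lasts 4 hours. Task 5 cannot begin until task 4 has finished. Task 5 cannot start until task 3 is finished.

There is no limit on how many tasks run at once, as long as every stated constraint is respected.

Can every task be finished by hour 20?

Task 1 cannot begin until its own release at hour 2. It runs from hour 2 to 2 + 2 = hour 4.
After task 1 (finishes hour 4), task 3 can start at hour 4 and finishes at hour 6.
Task 2 cannot begin until task 1 (finishes hour 4). It runs from hour 4 to 4 + 1 = hour 5.
Task 4 cannot start until task 2 (finishes hour 5, plus 3-hour gap → hour 8); task 3 (finishes hour 6, plus 3-hour gap → hour 9). The controlling bound is hour 9, so task 4 finishes at 9 + 1 = hour 10.
For task 5: task 4 (finishes hour 10); task 3 (finishes hour 6). Taking the maximum gives a start of hour 10, and it finishes at 10 + 4 = hour 14.
Task 6 waits on task 5 (finishes hour 14), so it starts at hour 14 and finishes at 14 + 3 = hour 17.
Every task is finished by hour 17, which is no later than the deadline of 20, so the schedule is feasible.

Yes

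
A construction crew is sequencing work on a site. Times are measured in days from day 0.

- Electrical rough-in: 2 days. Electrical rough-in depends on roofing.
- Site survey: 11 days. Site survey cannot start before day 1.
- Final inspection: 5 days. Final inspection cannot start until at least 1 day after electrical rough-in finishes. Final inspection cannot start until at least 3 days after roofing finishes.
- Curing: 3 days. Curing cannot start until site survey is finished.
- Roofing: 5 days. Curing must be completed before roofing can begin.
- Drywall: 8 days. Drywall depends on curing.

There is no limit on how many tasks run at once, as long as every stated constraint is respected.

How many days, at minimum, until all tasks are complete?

28

Site survey cannot begin until its own release at day 1. It runs from day 1 to 1 + 11 = day 12.
After site survey (finishes day 12), curing can start at day 12 and finishes at day 15.
Drywall cannot begin until curing (finishes day 15). It runs from day 15 to 15 + 8 = day 23.
After curing (finishes day 15), roofing can start at day 15 and finishes at day 20.
After roofing (finishes day 20), electrical rough-in can start at day 20 and finishes at day 22.
For final inspection: electrical rough-in (finishes day 22, plus 1-day gap → day 23); roofing (finishes day 20, plus 3-day gap → day 23). Taking the maximum gives a start of day 23, and it finishes at 23 + 5 = day 28.
All tasks are finished once the last one completes. Finish times: Site survey at 12, Curing at 15, Roofing at 20, Electrical rough-in at 22, Drywall at 23, Final inspection at 28. The latest is day 28.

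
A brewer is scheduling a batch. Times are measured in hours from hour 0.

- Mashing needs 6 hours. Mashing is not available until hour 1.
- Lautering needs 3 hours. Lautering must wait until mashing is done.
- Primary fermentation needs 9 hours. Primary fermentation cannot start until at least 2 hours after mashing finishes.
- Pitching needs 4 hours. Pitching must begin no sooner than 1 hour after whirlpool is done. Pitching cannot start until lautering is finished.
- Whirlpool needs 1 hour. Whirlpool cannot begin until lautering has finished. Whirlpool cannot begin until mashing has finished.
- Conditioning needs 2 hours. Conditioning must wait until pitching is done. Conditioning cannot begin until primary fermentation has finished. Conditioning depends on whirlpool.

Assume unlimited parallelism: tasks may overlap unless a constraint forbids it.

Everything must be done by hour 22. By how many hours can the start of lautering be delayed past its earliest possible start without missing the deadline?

After its own release at hour 1, mashing can start at hour 1 and finishes at hour 7.
After mashing (finishes hour 7), lautering can start at hour 7 and finishes at hour 10.

Working backward from the deadline:
To finish by hour 22, conditioning (duration 2) must start no later than hour 20.
Pitching has to be done before conditioning (must start by hour 20). That means finishing by hour 20, i.e. starting by 20 − 4 = hour 16.
For whirlpool: pitching (must start by hour 16, minus 1-hour gap → hour 15); conditioning (must start by hour 20). The most restrictive is hour 15; with a 1-hour duration, whirlpool must start by hour 14.
Lautering feeds whirlpool (must start by hour 14); pitching (must start by hour 16). Taking the minimum, lautering must finish by hour 14 and start by 14 − 3 = hour 11.
So lautering can start as early as hour 7 and as late as hour 11, giving 11 − 7 = 4 hours of slack.

4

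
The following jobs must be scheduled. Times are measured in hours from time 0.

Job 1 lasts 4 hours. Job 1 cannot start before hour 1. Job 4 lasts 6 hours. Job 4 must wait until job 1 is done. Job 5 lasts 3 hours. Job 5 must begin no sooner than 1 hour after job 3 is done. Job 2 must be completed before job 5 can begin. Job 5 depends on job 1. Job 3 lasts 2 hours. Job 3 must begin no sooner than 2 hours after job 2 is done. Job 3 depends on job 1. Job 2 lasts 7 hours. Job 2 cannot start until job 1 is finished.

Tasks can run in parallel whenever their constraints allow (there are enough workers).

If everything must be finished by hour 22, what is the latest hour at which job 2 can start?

Job 5 has no dependents, so it just needs to finish by hour 22. Starting by 22 − 3 = hour 19 achieves that.
Job 3 has to be done before job 5 (must start by hour 19, minus 1-hour gap → hour 18). That means finishing by hour 18, i.e. starting by 18 − 2 = hour 16.
Job 2 must finish in time for job 3 (must start by hour 16, minus 2-hour gap → hour 14); job 5 (must start by hour 19). The tightest is hour 14, so job 2 must start by 14 − 7 = hour 7.

7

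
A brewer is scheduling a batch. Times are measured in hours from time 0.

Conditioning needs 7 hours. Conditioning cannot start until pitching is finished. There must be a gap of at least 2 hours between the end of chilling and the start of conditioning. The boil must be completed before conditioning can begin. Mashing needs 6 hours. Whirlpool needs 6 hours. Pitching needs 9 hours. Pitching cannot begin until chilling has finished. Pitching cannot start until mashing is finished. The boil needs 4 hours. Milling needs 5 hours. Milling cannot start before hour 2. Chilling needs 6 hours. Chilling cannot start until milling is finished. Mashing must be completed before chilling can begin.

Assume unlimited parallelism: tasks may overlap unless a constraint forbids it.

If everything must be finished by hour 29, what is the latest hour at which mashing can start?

Conditioning must finish by hour 29; it takes 7 hours, so it must start by 29 − 7 = hour 22.
Pitching must finish before conditioning (must start by hour 22). With a 9-hour duration, pitching must start by 22 − 9 = hour 13.
For chilling: pitching (must start by hour 13); conditioning (must start by hour 22, minus 2-hour gap → hour 20). The most restrictive is hour 13; with a 6-hour duration, chilling must start by hour 7.
Mashing has several dependents: chilling (must start by hour 7); pitching (must start by hour 13). The earliest of those limits is hour 7, so mashing must start by 7 − 6 = hour 1.

1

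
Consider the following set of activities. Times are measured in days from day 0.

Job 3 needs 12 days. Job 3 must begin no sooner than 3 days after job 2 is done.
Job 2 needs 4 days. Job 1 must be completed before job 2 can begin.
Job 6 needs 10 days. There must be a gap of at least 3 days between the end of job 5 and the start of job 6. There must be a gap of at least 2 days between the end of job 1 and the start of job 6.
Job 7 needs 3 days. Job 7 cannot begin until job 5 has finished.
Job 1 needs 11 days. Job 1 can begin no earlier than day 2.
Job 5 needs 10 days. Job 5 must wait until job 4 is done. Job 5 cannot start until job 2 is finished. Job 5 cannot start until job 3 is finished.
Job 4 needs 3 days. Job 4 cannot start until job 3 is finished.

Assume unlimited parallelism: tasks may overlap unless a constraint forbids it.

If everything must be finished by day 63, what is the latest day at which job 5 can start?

40

Job 6 must finish by day 63; it takes 10 days, so it must start by 63 − 10 = day 53.
To finish by day 63, job 7 (duration 3) must start no later than day 60.
For job 5: job 6 (must start by day 53, minus 3-day gap → day 50); job 7 (must start by day 60). The most restrictive is day 50; with a 10-day duration, job 5 must start by day 40.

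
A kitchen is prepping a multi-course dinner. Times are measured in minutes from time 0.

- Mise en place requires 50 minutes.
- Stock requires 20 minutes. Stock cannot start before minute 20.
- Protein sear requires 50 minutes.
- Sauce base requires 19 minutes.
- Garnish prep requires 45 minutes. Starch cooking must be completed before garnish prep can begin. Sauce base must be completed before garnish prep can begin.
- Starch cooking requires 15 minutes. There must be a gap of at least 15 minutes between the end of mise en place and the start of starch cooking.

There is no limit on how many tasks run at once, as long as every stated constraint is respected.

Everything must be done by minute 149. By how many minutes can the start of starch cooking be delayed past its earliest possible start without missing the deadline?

24

Mise en place can start immediately at minute 0; it finishes at minute 50.
Starch cooking waits on mise en place (finishes minute 50, plus 15-minute gap → minute 65), so it starts at minute 65 and finishes at 65 + 15 = minute 80.

Working backward from the deadline:
Garnish prep has no dependents, so it just needs to finish by minute 149. Starting by 149 − 45 = minute 104 achieves that.
Since garnish prep (must start by minute 104) depends on it, starch cooking must finish by minute 104. Backing off its 15-minute duration gives a latest start of minute 89.
So starch cooking can start as early as minute 65 and as late as minute 89, giving 89 − 65 = 24 minutes of slack.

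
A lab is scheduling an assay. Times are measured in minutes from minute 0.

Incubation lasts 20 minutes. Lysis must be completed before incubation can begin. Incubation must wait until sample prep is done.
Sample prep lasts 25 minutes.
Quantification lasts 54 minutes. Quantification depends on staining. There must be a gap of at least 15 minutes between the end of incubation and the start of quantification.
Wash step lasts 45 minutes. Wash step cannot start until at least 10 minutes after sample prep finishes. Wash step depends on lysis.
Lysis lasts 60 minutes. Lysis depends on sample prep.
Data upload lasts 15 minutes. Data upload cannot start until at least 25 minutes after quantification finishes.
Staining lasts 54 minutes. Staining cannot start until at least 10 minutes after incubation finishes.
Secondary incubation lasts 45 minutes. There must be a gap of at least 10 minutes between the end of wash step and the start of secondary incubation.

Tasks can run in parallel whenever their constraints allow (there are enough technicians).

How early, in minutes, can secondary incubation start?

140

Sample prep can start immediately at minute 0; it finishes at minute 25.
Lysis cannot begin until sample prep (finishes minute 25). It runs from minute 25 to 25 + 60 = minute 85.
Wash step has to wait for sample prep (finishes minute 25, plus 10-minute gap → minute 35); lysis (finishes minute 85). The latest of these is minute 85, so wash step runs minute 85 to 85 + 45 = minute 130.
Secondary incubation waits on wash step (finishes minute 130, plus 10-minute gap → minute 140), so the earliest it can start is minute 140.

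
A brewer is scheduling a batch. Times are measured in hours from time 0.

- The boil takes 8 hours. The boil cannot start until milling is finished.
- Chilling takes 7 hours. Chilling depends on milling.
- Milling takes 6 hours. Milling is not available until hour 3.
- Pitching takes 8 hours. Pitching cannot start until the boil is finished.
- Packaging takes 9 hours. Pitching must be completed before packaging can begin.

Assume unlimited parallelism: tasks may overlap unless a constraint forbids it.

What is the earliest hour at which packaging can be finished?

34

Milling waits on its own release at hour 3, so it starts at hour 3 and finishes at 3 + 6 = hour 9.
The boil cannot begin until milling (finishes hour 9). It runs from hour 9 to 9 + 8 = hour 17.
Pitching waits on the boil (finishes hour 17), so it starts at hour 17 and finishes at 17 + 8 = hour 25.
After pitching (finishes hour 25), packaging can start at hour 25 and finishes at hour 34.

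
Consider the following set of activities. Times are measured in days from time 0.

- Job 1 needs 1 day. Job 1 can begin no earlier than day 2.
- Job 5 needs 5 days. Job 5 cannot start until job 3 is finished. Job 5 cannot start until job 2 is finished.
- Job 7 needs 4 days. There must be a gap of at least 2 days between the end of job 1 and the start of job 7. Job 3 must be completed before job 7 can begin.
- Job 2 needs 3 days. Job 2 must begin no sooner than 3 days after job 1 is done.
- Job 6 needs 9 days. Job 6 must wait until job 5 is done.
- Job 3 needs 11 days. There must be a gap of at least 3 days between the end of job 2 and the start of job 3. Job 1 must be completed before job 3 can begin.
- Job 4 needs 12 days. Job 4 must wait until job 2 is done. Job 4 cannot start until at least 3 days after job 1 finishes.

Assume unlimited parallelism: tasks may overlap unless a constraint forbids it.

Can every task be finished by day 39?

Yes

Job 1 waits on its own release at day 2, so it starts at day 2 and finishes at 2 + 1 = day 3.
Job 2 waits on job 1 (finishes day 3, plus 3-day gap → day 6), so it starts at day 6 and finishes at 6 + 3 = day 9.
Job 4 cannot start until job 2 (finishes day 9); job 1 (finishes day 3, plus 3-day gap → day 6). The controlling bound is day 9, so job 4 finishes at 9 + 12 = day 21.
Job 3 has to wait for job 2 (finishes day 9, plus 3-day gap → day 12); job 1 (finishes day 3). The latest of these is day 12, so job 3 runs day 12 to 12 + 11 = day 23.
Job 7 has to wait for job 1 (finishes day 3, plus 2-day gap → day 5); job 3 (finishes day 23). The latest of these is day 23, so job 7 runs day 23 to 23 + 4 = day 27.
Job 5 has to wait for job 3 (finishes day 23); job 2 (finishes day 9). The latest of these is day 23, so job 5 runs day 23 to 23 + 5 = day 28.
After job 5 (finishes day 28), job 6 can start at day 28 and finishes at day 37.
Every task is finished by day 37, which is no later than the deadline of 39, so the schedule is feasible.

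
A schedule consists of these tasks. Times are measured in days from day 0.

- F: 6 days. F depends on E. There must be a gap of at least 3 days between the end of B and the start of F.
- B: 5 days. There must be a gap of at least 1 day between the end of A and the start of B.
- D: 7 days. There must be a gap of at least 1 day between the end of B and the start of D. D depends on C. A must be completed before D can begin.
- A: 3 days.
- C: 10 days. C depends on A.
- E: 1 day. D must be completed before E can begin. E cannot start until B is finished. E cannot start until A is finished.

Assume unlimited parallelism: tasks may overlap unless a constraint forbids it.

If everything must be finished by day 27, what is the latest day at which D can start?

13

F has no dependents, so it just needs to finish by day 27. Starting by 27 − 6 = day 21 achieves that.
E has to be done before F (must start by day 21). That means finishing by day 21, i.e. starting by 21 − 1 = day 20.
D must finish before E (must start by day 20). With a 7-day duration, D must start by 20 − 7 = day 13.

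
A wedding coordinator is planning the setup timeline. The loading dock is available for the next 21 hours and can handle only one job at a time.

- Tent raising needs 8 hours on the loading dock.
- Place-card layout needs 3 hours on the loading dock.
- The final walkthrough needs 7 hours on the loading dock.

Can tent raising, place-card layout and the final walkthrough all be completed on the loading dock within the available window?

Running back to back, the jobs need 8 + 3 + 7 = 18 hours on the loading dock.
Since 18 ≤ 21, they fit within the window.

Yes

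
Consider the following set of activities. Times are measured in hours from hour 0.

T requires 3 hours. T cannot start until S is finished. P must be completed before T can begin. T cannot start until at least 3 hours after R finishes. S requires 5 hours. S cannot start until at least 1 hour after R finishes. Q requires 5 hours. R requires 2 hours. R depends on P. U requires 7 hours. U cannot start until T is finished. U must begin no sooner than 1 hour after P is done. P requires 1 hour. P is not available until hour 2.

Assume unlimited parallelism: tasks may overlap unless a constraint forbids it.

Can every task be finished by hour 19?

No

Q can start immediately at hour 0; it finishes at hour 5.
P cannot begin until its own release at hour 2. It runs from hour 2 to 2 + 1 = hour 3.
R cannot begin until P (finishes hour 3). It runs from hour 3 to 3 + 2 = hour 5.
S cannot begin until R (finishes hour 5, plus 1-hour gap → hour 6). It runs from hour 6 to 6 + 5 = hour 11.
T has to wait for S (finishes hour 11); P (finishes hour 3); R (finishes hour 5, plus 3-hour gap → hour 8). The latest of these is hour 11, so T runs hour 11 to 11 + 3 = hour 14.
U needs all of T (finishes hour 14); P (finishes hour 3, plus 1-hour gap → hour 4). That puts its earliest start at hour 14; it finishes at 14 + 7 = hour 21.
The earliest everything can be done is hour 21, which is after the deadline of 19, so it is not possible.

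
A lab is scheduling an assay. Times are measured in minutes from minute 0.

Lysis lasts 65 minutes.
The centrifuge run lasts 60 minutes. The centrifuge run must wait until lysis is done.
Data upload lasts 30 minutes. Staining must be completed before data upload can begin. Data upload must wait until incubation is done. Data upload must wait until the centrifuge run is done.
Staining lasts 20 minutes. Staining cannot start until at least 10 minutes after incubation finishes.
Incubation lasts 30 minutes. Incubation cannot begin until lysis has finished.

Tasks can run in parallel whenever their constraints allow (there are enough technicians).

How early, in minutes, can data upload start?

Lysis can start immediately at minute 0; it finishes at minute 65.
The centrifuge run cannot begin until lysis (finishes minute 65). It runs from minute 65 to 65 + 60 = minute 125.
Incubation cannot begin until lysis (finishes minute 65). It runs from minute 65 to 65 + 30 = minute 95.
After incubation (finishes minute 95, plus 10-minute gap → minute 105), staining can start at minute 105 and finishes at minute 125.
Data upload waits on staining (finishes minute 125); incubation (finishes minute 95); the centrifuge run (finishes minute 125). The latest of these is minute 125, which is the earliest data upload can start.

125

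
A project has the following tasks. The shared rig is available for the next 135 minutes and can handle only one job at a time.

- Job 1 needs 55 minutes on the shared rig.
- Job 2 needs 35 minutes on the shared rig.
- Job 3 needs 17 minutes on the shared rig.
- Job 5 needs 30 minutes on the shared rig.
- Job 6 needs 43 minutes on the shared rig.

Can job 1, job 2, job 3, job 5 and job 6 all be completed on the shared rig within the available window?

No

Running back to back, the jobs need 55 + 35 + 17 + 30 + 43 = 180 minutes on the shared rig.
Since 180 > 135, they cannot all fit.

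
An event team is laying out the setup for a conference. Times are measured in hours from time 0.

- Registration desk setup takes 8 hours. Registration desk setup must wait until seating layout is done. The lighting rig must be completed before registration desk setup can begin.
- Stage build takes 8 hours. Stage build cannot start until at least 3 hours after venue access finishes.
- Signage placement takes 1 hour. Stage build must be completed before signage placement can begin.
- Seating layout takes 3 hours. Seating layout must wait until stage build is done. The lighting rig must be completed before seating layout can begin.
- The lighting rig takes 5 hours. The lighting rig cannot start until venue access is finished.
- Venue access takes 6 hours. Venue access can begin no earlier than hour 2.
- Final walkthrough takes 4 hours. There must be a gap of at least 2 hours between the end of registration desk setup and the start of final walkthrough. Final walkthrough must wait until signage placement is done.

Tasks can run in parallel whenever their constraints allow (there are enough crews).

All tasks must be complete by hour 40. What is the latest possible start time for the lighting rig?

18

Final walkthrough must finish by hour 40; it takes 4 hours, so it must start by 40 − 4 = hour 36.
Registration desk setup must finish before final walkthrough (must start by hour 36, minus 2-hour gap → hour 34). With an 8-hour duration, registration desk setup must start by 34 − 8 = hour 26.
Seating layout feeds into registration desk setup (must start by hour 26); so seating layout must finish by hour 26 and therefore start by hour 23.
The lighting rig has several dependents: seating layout (must start by hour 23); registration desk setup (must start by hour 26). The earliest of those limits is hour 23, so the lighting rig must start by 23 − 5 = hour 18.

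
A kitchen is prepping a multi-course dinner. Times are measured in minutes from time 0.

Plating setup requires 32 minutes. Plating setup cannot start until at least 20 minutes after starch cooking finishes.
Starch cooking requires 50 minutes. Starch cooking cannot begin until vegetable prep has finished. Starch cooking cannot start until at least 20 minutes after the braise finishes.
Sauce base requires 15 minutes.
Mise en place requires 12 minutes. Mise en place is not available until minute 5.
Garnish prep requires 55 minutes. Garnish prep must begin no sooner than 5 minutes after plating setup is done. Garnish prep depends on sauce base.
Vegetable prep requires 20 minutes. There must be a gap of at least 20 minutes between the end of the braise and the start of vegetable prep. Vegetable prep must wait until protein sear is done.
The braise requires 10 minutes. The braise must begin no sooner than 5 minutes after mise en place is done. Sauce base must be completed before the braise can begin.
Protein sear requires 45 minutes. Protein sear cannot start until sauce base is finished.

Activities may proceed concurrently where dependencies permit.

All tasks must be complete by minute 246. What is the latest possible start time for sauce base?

4

Garnish prep has no dependents, so it just needs to finish by minute 246. Starting by 246 − 55 = minute 191 achieves that.
Plating setup has to be done before garnish prep (must start by minute 191, minus 5-minute gap → minute 186). That means finishing by minute 186, i.e. starting by 186 − 32 = minute 154.
Starch cooking has to be done before plating setup (must start by minute 154, minus 20-minute gap → minute 134). That means finishing by minute 134, i.e. starting by 134 − 50 = minute 84.
Since starch cooking (must start by minute 84) depends on it, vegetable prep must finish by minute 84. Backing off its 20-minute duration gives a latest start of minute 64.
The braise feeds vegetable prep (must start by minute 64, minus 20-minute gap → minute 44); starch cooking (must start by minute 84, minus 20-minute gap → minute 64). Taking the minimum, the braise must finish by minute 44 and start by 44 − 10 = minute 34.
Protein sear feeds into vegetable prep (must start by minute 64); so protein sear must finish by minute 64 and therefore start by minute 19.
Sauce base must finish in time for the braise (must start by minute 34); protein sear (must start by minute 19); garnish prep (must start by minute 191). The tightest is minute 19, so sauce base must start by 19 − 15 = minute 4.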